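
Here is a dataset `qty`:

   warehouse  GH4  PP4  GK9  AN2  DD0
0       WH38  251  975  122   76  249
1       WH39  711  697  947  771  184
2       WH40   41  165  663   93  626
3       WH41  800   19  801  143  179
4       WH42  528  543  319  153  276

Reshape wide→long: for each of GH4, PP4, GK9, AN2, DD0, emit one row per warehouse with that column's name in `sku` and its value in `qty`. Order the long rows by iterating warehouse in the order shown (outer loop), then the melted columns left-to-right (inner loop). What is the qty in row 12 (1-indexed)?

165

25 rows total (5 × 5). Row 12: index ⌊(12-1)/5⌋ = 2 into warehouse → WH40; (12-1) mod 5 = 1 into the melted columns → PP4.
So row 12 is (WH40, PP4, 165); qty = 165.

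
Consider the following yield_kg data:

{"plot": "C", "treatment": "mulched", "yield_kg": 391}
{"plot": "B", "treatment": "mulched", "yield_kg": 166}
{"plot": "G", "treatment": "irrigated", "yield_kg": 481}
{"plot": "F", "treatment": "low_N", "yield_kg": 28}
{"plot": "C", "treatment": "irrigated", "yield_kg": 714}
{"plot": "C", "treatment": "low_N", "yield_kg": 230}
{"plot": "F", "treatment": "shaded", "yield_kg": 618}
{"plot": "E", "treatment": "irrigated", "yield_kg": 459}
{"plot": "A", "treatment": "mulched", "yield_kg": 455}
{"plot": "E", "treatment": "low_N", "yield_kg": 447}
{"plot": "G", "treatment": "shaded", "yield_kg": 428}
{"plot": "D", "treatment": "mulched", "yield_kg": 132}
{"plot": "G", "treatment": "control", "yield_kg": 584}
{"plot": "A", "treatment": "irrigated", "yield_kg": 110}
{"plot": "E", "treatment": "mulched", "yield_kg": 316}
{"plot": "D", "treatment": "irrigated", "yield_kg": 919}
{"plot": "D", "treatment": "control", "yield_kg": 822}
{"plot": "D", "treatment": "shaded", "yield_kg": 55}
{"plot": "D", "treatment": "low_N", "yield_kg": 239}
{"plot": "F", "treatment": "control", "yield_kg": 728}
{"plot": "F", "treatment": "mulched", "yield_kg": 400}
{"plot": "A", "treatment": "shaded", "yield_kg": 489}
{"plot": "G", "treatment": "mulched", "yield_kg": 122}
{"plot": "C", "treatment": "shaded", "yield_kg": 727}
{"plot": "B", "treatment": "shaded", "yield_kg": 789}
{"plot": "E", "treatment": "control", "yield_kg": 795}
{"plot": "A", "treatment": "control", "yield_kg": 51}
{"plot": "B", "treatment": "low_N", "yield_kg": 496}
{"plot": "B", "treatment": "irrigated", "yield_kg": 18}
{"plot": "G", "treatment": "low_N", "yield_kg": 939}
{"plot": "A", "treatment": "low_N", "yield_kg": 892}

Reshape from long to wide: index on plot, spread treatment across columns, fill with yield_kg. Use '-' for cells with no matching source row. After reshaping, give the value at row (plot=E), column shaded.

No long-format row has plot=E and treatment=shaded, so the cell is -.

-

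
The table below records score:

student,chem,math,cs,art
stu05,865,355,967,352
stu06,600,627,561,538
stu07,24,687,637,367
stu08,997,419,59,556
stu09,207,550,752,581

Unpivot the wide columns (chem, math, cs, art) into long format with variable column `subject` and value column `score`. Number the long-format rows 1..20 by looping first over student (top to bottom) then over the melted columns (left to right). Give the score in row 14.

20 rows total (5 × 4). Row 14: index ⌊(14-1)/4⌋ = 3 into student → stu08; (14-1) mod 4 = 1 into the melted columns → math.
So row 14 is (stu08, math, 419); score = 419.

419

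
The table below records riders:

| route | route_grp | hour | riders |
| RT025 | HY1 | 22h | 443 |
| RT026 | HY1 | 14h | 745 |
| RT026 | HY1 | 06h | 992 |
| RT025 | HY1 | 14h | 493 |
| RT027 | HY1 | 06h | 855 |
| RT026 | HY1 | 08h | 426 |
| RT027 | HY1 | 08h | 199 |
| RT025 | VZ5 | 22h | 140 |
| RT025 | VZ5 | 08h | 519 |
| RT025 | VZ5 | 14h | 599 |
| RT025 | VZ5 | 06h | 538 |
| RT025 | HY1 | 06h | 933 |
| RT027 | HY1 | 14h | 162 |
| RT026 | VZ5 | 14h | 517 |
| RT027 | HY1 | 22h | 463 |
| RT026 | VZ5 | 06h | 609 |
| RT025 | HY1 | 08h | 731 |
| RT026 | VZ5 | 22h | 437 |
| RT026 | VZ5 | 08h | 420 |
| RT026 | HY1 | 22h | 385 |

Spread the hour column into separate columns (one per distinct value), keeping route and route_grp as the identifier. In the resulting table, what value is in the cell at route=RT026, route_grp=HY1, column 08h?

Wide layout: rows indexed by route and route_grp, columns are the 4 distinct hour values (22h, 14h, 06h, 08h).
Cell (route=RT026, route_grp=HY1, hour=08h) draws from the long row where route=RT026, route_grp=HY1 and hour=08h, which has riders=426.

426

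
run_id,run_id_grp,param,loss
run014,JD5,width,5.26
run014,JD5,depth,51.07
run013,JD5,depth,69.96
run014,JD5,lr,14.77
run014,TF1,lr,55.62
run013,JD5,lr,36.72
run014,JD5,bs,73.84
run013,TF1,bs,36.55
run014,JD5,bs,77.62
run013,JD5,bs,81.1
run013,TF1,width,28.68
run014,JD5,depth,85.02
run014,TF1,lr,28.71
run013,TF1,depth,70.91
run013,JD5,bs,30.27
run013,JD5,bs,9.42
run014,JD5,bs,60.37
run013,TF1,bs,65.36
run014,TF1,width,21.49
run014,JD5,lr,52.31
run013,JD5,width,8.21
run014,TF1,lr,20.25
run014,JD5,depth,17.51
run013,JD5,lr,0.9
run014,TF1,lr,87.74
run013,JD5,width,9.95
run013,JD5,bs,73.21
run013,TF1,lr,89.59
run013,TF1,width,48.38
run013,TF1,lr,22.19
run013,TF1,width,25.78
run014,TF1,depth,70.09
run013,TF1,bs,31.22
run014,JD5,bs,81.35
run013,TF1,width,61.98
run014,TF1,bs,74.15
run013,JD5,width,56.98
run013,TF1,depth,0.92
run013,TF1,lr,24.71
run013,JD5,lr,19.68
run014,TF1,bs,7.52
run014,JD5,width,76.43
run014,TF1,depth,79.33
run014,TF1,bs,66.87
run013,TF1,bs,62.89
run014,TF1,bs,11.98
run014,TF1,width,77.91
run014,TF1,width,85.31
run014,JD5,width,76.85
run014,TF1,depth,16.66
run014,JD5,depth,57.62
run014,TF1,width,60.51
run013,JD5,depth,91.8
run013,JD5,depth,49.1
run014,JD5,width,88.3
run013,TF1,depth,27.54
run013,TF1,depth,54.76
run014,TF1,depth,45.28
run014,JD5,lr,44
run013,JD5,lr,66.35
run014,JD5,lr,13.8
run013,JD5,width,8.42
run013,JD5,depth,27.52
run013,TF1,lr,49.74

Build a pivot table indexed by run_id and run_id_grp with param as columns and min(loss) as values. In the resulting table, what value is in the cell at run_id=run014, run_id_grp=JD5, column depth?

Rows with run_id=run014, run_id_grp=JD5 and param=depth: loss values are 51.07, 85.02, 17.51, 57.62.
min(51.07, 85.02, 17.51, 57.62) = 17.51.

17.51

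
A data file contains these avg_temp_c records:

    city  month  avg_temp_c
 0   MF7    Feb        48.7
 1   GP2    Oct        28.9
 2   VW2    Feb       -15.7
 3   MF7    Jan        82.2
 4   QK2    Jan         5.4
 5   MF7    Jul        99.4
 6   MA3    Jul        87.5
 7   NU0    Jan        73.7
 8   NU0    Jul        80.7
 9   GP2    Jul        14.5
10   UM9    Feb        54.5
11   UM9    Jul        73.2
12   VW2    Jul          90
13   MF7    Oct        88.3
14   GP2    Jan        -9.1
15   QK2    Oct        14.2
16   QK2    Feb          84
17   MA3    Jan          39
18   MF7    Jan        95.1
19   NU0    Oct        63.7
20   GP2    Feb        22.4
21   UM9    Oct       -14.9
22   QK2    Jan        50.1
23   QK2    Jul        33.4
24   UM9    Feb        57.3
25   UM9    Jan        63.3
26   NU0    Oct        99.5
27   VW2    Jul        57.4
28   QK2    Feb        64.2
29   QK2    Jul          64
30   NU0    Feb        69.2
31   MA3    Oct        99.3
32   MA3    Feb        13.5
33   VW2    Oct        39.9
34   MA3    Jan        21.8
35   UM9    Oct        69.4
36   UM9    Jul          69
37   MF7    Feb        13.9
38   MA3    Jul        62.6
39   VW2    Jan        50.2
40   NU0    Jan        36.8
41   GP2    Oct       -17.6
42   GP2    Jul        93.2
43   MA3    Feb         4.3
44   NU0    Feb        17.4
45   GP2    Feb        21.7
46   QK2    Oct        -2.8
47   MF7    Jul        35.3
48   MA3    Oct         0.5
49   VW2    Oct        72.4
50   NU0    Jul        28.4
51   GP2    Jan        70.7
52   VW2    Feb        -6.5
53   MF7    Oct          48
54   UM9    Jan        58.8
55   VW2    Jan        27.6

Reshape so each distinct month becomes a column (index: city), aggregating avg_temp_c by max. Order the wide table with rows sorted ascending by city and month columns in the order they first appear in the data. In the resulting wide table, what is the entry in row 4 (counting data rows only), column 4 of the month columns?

With rows sorted ascending by city, row 4 is city=NU0. month columns in first-appearance order: Feb, Oct, Jan, Jul; column 4 is Jul.
Long rows with city=NU0, month=Jul: max(80.7, 28.4) = 80.7.

80.7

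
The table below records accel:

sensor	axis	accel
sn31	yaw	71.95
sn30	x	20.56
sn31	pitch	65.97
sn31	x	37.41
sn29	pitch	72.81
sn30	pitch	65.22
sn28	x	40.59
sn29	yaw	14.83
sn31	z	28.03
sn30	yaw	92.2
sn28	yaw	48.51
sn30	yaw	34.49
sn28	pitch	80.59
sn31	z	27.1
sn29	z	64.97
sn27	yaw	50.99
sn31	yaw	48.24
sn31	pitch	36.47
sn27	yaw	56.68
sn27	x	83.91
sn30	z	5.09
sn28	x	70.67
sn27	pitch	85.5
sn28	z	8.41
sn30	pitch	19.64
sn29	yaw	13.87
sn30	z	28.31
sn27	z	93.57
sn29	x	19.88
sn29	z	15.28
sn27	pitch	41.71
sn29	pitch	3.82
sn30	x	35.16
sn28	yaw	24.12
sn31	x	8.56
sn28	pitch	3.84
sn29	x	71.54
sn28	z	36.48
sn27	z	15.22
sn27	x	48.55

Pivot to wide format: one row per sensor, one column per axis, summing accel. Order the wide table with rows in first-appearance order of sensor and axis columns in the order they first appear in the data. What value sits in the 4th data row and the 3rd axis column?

84.43

With rows in first-appearance order of sensor, row 4 is sensor=sn28. axis columns in first-appearance order: yaw, x, pitch, z; column 3 is pitch.
Long rows with sensor=sn28, axis=pitch: 80.59 + 3.84 = 84.43.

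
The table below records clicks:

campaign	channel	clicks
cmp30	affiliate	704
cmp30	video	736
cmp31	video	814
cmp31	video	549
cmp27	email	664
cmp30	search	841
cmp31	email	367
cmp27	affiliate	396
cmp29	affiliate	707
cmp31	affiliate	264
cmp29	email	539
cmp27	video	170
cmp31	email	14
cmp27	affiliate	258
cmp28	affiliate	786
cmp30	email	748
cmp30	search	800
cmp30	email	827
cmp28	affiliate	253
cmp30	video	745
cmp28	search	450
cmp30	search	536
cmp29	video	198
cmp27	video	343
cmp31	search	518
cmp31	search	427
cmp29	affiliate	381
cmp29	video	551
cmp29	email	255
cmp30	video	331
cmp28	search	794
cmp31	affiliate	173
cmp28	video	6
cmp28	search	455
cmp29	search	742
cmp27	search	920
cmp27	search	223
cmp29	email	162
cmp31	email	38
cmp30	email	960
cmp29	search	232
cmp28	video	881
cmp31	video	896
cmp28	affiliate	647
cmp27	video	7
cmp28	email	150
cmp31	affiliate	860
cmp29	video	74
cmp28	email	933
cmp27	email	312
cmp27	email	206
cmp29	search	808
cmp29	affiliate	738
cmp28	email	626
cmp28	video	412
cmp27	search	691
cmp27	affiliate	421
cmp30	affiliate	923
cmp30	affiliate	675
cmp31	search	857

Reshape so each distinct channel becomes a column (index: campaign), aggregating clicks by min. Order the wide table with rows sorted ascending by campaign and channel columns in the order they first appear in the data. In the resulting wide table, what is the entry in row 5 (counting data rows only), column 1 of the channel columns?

173

With rows sorted ascending by campaign, row 5 is campaign=cmp31. channel columns in first-appearance order: affiliate, video, email, search; column 1 is affiliate.
Long rows with campaign=cmp31, channel=affiliate: min(264, 173, 860) = 173.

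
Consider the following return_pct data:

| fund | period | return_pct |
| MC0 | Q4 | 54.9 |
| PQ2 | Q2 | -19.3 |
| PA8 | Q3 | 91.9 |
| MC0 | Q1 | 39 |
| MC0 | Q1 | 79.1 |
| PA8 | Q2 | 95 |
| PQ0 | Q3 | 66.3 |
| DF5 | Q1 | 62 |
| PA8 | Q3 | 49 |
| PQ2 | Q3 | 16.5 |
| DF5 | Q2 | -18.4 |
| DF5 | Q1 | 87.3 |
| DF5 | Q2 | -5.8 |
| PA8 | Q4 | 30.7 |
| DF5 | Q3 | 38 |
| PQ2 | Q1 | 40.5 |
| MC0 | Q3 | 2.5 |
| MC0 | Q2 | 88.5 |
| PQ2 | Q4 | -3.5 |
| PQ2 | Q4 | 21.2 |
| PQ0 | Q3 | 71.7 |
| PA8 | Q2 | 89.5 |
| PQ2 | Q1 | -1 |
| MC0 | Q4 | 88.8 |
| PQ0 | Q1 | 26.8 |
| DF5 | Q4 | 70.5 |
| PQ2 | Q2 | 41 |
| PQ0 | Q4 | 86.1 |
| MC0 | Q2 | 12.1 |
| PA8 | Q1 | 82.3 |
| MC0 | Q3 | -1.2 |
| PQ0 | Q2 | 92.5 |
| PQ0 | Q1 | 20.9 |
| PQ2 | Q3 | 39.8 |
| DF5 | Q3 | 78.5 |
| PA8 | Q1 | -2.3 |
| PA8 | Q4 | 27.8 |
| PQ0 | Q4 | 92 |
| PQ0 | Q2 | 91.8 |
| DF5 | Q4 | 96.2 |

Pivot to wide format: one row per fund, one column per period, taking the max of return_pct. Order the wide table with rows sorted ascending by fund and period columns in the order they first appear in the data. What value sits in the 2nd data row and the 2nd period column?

With rows sorted ascending by fund, row 2 is fund=MC0. period columns in first-appearance order: Q4, Q2, Q3, Q1; column 2 is Q2.
Long rows with fund=MC0, period=Q2: max(88.5, 12.1) = 88.5.

88.5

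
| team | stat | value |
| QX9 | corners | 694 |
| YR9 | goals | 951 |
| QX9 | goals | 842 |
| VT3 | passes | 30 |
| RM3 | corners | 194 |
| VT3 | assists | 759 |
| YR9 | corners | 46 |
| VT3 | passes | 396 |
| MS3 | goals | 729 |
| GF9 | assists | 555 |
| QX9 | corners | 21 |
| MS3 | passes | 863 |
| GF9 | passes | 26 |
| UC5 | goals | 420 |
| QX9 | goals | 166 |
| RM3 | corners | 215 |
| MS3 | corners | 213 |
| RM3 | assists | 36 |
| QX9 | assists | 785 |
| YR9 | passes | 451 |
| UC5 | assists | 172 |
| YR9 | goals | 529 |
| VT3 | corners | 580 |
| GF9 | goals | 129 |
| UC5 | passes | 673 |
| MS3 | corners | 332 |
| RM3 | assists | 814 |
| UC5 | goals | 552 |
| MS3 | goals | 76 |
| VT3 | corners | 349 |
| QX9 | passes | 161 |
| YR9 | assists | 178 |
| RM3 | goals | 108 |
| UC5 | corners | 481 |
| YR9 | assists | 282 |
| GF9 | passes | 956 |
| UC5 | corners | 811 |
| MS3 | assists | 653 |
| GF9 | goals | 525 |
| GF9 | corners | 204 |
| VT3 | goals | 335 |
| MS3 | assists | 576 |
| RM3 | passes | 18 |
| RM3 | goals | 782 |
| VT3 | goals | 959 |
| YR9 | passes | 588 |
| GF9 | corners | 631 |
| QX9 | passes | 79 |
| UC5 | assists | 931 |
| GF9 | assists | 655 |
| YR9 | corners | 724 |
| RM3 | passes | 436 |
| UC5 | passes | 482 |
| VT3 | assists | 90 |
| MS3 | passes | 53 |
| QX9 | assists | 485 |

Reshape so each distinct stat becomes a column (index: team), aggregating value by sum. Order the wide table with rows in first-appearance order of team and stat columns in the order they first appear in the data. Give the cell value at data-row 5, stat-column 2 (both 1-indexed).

805

With rows in first-appearance order of team, row 5 is team=MS3. stat columns in first-appearance order: corners, goals, passes, assists; column 2 is goals.
Long rows with team=MS3, stat=goals: 729 + 76 = 805.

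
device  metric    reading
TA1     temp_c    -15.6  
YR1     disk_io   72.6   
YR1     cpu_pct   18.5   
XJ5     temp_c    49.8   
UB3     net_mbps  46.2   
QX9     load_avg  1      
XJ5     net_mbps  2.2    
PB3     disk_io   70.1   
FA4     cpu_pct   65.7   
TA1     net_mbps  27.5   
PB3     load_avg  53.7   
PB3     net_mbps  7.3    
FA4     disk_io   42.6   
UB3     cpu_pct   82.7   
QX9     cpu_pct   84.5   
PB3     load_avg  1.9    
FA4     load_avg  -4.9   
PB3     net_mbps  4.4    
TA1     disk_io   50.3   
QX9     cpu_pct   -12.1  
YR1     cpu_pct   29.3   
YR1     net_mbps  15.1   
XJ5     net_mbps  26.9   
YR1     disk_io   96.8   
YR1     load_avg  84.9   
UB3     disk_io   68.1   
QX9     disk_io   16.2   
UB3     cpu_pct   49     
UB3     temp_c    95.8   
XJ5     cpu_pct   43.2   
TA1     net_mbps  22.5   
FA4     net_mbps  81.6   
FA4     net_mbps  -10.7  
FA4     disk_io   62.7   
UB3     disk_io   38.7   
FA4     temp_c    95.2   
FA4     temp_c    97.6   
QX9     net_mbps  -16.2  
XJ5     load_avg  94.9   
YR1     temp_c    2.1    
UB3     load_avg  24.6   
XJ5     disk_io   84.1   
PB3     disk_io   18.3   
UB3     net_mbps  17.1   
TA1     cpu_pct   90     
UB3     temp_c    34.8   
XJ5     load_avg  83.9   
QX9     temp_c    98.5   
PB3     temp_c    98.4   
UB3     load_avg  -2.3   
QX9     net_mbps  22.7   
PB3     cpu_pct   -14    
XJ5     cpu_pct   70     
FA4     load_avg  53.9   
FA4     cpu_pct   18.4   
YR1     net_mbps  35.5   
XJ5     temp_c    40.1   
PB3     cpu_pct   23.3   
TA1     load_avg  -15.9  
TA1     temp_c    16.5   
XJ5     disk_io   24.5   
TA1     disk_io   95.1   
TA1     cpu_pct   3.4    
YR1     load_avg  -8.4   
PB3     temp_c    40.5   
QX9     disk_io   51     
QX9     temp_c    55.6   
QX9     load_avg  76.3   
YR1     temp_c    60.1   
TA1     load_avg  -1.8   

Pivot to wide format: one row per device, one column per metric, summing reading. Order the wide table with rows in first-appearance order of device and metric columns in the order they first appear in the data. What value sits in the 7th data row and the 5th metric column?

With rows in first-appearance order of device, row 7 is device=FA4. metric columns in first-appearance order: temp_c, disk_io, cpu_pct, net_mbps, load_avg; column 5 is load_avg.
Long rows with device=FA4, metric=load_avg: -4.9 + 53.9 = 49.

49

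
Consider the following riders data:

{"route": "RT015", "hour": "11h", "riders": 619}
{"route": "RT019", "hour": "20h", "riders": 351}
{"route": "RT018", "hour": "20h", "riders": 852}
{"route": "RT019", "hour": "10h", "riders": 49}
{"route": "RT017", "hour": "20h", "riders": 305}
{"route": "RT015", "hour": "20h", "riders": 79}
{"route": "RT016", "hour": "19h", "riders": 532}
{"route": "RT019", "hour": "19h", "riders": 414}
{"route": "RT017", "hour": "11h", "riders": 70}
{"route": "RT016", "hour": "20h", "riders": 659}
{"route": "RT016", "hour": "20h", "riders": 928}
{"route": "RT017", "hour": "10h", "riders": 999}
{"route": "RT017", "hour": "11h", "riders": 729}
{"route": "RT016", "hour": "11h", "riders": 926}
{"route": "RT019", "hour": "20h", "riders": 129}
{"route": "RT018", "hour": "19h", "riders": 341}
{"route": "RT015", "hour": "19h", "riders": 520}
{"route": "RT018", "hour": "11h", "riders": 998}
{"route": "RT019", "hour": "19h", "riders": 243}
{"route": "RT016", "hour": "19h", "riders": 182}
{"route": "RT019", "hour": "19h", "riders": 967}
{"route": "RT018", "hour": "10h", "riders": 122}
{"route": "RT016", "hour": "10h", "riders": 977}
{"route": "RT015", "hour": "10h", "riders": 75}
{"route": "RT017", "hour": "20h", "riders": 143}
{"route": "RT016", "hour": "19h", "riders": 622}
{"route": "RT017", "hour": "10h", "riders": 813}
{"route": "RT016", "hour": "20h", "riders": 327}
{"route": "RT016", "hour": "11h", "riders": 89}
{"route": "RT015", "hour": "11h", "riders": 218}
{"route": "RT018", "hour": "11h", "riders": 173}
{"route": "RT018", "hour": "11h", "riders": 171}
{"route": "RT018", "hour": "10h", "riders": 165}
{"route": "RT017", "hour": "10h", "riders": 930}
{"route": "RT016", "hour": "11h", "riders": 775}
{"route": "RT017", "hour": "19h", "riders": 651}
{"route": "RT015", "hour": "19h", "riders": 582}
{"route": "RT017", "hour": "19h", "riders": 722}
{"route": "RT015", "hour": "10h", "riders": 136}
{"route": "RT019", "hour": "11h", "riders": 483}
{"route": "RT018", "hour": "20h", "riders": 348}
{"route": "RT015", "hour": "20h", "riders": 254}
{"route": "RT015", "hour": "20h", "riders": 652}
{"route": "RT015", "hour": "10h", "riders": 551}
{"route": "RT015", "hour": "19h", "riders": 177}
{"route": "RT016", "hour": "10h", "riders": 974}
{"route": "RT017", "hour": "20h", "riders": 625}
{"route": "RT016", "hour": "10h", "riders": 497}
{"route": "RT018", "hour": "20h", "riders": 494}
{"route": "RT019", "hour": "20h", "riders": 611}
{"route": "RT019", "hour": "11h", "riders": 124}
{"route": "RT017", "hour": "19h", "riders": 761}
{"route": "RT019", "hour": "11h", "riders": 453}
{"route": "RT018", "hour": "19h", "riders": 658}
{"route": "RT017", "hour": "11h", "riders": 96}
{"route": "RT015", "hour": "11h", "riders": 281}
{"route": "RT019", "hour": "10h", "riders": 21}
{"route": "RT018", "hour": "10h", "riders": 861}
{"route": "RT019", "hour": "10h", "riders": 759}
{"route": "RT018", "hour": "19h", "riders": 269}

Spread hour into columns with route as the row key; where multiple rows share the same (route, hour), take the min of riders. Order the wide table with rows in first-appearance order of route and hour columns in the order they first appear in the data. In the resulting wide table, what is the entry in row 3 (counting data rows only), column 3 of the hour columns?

122

With rows in first-appearance order of route, row 3 is route=RT018. hour columns in first-appearance order: 11h, 20h, 10h, 19h; column 3 is 10h.
Long rows with route=RT018, hour=10h: min(122, 165, 861) = 122.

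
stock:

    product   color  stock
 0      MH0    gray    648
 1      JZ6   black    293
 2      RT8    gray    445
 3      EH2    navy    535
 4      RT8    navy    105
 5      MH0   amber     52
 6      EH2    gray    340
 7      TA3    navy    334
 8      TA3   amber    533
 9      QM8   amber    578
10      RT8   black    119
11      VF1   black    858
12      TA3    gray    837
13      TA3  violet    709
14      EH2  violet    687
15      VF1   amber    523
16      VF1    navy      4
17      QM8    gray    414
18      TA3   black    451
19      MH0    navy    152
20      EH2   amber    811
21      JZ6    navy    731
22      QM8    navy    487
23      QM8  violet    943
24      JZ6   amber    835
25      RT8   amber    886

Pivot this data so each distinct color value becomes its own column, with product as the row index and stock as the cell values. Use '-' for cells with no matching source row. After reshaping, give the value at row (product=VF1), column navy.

4

The long row with product=VF1, color=navy has stock=4.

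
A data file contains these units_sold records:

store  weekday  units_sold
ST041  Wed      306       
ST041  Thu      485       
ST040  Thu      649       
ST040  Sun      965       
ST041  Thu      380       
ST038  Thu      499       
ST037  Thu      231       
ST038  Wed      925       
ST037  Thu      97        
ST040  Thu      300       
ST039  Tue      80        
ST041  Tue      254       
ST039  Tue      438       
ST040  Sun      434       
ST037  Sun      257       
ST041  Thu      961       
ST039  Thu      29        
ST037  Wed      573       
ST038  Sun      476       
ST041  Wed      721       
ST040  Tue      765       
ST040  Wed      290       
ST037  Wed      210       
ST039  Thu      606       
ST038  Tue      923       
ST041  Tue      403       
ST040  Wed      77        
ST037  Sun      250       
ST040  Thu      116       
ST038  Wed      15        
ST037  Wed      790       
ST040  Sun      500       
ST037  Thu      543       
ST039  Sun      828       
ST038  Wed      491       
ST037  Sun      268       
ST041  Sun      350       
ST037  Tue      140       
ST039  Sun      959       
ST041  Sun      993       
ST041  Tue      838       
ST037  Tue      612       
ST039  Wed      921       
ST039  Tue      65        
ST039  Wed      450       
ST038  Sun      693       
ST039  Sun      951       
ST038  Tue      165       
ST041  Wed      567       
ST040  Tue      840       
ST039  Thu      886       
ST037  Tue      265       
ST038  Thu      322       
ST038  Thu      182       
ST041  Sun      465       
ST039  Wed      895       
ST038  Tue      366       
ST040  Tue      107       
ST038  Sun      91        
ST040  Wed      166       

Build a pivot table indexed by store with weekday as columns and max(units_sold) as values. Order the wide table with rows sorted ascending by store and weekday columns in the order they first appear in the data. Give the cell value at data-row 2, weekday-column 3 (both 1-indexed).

With rows sorted ascending by store, row 2 is store=ST038. weekday columns in first-appearance order: Wed, Thu, Sun, Tue; column 3 is Sun.
Long rows with store=ST038, weekday=Sun: max(476, 693, 91) = 693.

693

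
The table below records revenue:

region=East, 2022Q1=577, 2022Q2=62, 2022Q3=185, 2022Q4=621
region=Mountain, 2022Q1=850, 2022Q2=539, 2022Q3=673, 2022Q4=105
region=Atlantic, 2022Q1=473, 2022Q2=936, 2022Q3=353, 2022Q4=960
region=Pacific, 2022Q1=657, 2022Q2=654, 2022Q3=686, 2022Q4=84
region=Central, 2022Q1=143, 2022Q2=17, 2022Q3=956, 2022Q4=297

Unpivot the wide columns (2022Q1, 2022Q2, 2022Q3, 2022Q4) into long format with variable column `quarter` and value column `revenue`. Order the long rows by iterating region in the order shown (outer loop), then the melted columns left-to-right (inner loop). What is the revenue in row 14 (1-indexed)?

20 rows total (5 × 4). Row 14: index ⌊(14-1)/4⌋ = 3 into region → Pacific; (14-1) mod 4 = 1 into the melted columns → 2022Q2.
So row 14 is (Pacific, 2022Q2, 654); revenue = 654.

654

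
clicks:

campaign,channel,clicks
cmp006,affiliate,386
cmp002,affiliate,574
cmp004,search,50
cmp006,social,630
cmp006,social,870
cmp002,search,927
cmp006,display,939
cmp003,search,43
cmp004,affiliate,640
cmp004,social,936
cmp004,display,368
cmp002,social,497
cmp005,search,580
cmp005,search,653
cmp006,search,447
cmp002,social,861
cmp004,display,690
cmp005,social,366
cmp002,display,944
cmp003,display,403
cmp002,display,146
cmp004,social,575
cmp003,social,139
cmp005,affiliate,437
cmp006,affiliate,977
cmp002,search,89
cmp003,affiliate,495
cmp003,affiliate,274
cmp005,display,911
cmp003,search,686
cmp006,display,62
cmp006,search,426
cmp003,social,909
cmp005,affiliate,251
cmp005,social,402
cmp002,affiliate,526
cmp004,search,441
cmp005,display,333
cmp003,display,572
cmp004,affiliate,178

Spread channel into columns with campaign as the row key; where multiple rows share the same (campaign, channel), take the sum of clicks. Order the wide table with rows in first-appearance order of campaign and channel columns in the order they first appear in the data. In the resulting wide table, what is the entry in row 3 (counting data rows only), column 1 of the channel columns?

With rows in first-appearance order of campaign, row 3 is campaign=cmp004. channel columns in first-appearance order: affiliate, search, social, display; column 1 is affiliate.
Long rows with campaign=cmp004, channel=affiliate: 640 + 178 = 818.

818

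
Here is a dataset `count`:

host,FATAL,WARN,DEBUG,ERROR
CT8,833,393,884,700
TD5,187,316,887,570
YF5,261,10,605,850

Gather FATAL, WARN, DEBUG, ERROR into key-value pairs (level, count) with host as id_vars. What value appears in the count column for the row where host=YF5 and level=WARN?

10

Unpivoting turns each (host, wide-column) pair into one long row.
The wide cell at row YF5, column WARN holds 10, so the long row (YF5, WARN) has count=10.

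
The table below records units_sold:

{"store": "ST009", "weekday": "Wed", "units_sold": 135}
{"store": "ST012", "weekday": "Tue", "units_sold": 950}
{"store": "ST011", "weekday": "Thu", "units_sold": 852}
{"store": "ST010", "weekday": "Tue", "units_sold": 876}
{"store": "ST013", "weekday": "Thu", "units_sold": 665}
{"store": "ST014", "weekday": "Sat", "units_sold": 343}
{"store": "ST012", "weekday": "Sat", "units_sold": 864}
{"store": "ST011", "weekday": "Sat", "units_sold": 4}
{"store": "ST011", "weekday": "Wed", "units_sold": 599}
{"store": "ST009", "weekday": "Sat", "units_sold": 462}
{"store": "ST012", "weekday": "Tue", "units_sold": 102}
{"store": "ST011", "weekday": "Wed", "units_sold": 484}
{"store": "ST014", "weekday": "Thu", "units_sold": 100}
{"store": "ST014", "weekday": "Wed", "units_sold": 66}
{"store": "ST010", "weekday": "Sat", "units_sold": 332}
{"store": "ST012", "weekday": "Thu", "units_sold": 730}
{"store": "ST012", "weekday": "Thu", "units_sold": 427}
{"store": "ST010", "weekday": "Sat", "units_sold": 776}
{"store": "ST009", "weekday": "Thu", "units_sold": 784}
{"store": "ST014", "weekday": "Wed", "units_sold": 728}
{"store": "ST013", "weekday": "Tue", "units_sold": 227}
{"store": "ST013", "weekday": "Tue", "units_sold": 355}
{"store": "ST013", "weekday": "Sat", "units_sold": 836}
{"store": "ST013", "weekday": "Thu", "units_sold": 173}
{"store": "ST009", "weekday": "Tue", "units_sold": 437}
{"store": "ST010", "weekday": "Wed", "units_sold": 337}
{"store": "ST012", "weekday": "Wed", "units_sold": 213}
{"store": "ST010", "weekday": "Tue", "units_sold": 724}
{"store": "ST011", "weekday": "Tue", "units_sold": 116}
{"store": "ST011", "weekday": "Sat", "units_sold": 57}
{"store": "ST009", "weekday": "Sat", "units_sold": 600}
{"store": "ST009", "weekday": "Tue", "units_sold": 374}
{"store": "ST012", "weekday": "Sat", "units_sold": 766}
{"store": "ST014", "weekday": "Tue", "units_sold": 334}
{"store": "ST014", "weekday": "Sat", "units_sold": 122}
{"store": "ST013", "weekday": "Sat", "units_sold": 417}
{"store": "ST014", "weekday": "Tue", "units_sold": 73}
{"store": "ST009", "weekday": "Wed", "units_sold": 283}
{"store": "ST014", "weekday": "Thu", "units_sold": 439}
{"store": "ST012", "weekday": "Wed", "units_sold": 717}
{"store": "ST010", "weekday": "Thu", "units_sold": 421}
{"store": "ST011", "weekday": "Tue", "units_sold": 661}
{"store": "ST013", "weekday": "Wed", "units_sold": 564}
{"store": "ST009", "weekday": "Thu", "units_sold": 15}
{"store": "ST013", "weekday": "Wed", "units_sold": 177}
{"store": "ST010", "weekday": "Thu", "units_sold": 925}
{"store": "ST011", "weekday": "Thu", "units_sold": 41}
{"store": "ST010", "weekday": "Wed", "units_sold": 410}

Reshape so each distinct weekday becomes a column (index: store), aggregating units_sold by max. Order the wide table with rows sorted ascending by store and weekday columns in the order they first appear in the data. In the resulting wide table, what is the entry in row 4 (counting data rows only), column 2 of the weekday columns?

950

With rows sorted ascending by store, row 4 is store=ST012. weekday columns in first-appearance order: Wed, Tue, Thu, Sat; column 2 is Tue.
Long rows with store=ST012, weekday=Tue: max(950, 102) = 950.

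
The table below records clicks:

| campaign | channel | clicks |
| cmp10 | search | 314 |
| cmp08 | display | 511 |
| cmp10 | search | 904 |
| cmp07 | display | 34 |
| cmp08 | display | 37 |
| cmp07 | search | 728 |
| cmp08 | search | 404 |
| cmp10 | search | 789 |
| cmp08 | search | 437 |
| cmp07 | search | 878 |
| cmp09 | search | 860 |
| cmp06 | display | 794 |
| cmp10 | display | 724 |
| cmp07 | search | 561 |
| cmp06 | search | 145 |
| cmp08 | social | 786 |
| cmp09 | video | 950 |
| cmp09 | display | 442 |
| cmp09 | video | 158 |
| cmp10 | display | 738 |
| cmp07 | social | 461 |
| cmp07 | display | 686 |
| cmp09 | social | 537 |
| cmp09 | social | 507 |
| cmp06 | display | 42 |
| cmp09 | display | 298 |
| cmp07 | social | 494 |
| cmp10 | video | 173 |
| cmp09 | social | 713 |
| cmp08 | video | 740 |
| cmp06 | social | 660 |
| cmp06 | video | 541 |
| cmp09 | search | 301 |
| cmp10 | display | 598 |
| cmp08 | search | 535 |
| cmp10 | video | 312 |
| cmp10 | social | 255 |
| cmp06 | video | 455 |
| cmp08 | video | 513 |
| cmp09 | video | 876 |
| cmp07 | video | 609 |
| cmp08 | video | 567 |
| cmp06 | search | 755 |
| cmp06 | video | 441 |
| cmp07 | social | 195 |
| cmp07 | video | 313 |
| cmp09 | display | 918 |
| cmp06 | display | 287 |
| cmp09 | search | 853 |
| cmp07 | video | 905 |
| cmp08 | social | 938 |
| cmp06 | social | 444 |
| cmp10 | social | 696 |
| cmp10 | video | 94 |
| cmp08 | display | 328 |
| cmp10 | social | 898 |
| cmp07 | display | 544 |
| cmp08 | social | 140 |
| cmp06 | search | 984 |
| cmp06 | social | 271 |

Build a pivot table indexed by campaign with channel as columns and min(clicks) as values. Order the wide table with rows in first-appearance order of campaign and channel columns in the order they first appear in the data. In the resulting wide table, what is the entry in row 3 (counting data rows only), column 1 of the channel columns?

With rows in first-appearance order of campaign, row 3 is campaign=cmp07. channel columns in first-appearance order: search, display, social, video; column 1 is search.
Long rows with campaign=cmp07, channel=search: min(728, 878, 561) = 561.

561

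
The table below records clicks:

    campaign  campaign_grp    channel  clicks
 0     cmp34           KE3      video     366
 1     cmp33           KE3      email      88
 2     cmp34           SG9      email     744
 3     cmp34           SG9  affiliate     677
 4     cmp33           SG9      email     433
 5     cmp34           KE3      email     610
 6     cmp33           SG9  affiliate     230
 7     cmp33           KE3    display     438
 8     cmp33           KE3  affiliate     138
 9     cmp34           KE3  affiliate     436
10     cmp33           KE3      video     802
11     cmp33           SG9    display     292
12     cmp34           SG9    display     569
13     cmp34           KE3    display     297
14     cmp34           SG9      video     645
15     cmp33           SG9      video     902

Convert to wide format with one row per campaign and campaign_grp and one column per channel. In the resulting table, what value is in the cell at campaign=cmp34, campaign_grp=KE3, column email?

610

Wide layout: rows indexed by campaign and campaign_grp, columns are the 4 distinct channel values (video, email, affiliate, display).
Cell (campaign=cmp34, campaign_grp=KE3, channel=email) draws from the long row where campaign=cmp34, campaign_grp=KE3 and channel=email, which has clicks=610.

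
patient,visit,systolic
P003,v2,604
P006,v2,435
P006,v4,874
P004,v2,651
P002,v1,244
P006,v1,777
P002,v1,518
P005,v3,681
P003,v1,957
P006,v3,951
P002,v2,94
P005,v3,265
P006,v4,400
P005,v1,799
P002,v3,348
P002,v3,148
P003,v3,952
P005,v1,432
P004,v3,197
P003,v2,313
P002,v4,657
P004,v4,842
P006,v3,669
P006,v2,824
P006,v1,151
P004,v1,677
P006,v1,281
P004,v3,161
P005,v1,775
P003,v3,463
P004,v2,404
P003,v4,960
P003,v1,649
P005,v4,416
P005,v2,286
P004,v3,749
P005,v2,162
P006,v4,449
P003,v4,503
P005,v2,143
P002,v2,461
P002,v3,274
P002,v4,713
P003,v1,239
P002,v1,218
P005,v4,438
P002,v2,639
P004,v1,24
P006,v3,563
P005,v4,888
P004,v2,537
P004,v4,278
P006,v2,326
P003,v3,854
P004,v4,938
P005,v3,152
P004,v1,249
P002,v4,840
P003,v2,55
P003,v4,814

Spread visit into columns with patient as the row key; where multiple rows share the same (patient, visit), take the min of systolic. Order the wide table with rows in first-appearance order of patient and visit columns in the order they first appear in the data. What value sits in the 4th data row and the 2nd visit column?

With rows in first-appearance order of patient, row 4 is patient=P002. visit columns in first-appearance order: v2, v4, v1, v3; column 2 is v4.
Long rows with patient=P002, visit=v4: min(657, 713, 840) = 657.

657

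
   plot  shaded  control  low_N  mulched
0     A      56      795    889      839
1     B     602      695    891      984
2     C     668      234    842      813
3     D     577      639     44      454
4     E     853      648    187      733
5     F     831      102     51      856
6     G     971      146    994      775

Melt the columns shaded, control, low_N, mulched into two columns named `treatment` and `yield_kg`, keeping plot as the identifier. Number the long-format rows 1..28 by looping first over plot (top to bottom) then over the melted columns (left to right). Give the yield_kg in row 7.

28 rows total (7 × 4). Row 7: index ⌊(7-1)/4⌋ = 1 into plot → B; (7-1) mod 4 = 2 into the melted columns → low_N.
So row 7 is (B, low_N, 891); yield_kg = 891.

891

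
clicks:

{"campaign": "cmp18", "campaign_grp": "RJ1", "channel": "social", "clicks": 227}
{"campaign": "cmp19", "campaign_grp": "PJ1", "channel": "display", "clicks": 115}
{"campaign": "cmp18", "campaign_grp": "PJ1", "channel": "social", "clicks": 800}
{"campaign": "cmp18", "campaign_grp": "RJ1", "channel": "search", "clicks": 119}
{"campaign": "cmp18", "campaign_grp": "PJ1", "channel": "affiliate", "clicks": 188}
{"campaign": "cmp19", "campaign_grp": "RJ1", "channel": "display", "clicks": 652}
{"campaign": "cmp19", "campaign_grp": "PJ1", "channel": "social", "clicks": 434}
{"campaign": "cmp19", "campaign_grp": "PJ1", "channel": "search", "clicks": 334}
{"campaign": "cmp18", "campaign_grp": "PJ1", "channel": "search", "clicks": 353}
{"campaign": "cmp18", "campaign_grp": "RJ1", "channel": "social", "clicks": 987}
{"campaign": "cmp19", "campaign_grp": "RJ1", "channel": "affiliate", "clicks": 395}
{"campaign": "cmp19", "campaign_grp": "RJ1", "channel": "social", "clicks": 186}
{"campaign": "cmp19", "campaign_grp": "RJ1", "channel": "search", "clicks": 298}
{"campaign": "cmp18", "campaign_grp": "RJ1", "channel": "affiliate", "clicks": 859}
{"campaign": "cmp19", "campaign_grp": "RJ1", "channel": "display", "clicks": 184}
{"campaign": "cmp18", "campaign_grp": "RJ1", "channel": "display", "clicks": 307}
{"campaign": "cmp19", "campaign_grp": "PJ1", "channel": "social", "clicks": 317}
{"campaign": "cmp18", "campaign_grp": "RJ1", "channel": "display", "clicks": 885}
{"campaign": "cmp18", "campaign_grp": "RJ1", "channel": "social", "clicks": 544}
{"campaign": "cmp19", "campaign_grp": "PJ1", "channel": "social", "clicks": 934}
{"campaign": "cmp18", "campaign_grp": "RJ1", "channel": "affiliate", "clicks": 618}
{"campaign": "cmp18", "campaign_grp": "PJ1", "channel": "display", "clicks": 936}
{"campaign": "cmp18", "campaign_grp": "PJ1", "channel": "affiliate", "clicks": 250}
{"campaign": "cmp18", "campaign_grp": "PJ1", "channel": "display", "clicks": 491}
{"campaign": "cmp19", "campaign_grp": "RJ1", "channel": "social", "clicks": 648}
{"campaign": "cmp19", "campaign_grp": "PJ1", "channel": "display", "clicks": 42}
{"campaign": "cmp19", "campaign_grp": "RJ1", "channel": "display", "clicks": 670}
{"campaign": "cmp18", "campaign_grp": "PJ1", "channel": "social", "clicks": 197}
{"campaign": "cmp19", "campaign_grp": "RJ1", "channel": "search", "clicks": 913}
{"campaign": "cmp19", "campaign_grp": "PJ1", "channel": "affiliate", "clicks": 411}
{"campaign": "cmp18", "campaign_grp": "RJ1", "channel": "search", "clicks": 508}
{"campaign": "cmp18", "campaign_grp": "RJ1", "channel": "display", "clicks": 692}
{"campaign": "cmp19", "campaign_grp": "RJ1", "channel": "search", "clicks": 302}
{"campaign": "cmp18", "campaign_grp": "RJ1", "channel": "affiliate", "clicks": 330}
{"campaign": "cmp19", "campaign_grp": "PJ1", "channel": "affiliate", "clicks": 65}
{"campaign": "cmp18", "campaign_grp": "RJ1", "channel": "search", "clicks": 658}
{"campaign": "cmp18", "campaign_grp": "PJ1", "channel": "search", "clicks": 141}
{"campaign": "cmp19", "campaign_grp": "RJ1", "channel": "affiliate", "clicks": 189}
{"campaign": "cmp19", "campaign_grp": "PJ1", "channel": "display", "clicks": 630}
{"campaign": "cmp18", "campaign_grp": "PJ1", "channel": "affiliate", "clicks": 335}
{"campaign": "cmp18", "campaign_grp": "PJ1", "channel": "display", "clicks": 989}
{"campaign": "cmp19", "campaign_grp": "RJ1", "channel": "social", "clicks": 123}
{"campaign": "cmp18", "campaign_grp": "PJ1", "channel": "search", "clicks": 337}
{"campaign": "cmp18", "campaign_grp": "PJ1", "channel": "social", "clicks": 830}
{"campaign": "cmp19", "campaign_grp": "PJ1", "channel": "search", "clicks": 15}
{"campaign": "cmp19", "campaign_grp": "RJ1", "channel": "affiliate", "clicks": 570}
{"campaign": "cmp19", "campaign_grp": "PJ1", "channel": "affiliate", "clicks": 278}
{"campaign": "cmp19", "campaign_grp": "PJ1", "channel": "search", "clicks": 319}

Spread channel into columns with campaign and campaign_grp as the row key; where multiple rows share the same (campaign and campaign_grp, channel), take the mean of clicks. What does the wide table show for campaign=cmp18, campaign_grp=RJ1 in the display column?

Rows with campaign=cmp18, campaign_grp=RJ1 and channel=display: clicks values are 307, 885, 692.
(307 + 885 + 692) / 3 = 628.

628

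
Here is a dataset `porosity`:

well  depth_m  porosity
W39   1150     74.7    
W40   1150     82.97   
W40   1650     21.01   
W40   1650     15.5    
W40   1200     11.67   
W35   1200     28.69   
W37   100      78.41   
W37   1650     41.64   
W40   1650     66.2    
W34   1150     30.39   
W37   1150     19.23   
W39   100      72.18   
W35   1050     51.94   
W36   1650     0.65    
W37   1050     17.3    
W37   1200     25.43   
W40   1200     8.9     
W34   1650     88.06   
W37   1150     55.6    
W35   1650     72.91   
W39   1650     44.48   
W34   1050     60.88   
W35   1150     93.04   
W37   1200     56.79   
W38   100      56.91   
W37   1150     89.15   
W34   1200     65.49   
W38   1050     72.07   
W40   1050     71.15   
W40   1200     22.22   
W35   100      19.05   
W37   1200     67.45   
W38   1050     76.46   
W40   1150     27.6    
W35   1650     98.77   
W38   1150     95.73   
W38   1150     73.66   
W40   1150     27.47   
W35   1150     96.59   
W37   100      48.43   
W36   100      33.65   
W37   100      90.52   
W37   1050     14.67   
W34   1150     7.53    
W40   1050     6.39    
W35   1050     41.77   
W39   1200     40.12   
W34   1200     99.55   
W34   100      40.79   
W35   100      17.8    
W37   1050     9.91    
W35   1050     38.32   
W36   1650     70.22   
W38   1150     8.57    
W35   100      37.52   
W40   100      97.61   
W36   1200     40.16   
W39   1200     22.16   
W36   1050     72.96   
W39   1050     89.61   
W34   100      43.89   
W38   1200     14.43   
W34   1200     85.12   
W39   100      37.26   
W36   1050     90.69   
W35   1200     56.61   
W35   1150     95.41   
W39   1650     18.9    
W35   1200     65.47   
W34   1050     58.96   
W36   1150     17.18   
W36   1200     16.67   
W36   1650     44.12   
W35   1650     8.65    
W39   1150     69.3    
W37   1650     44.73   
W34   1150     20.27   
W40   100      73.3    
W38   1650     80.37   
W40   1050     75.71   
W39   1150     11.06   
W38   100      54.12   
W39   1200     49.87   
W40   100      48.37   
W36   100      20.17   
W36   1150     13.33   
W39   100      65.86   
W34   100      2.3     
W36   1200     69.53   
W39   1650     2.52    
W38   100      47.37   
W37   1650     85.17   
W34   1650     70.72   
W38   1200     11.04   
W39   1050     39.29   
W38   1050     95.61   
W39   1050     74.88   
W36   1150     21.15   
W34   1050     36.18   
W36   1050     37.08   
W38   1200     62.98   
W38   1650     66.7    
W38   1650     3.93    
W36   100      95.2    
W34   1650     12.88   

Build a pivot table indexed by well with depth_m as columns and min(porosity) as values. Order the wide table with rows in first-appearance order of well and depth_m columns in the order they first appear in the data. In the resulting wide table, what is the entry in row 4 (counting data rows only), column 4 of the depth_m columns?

48.43

With rows in first-appearance order of well, row 4 is well=W37. depth_m columns in first-appearance order: 1150, 1650, 1200, 100, 1050; column 4 is 100.
Long rows with well=W37, depth_m=100: min(78.41, 48.43, 90.52) = 48.43.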